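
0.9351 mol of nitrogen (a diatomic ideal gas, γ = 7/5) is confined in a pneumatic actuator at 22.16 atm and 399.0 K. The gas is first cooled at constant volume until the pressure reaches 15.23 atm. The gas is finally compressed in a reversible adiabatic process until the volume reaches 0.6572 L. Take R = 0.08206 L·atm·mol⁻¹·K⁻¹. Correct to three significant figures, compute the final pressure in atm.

P₃ ≈ 43.1 atm

From PV = nRT: V₁ = nRT₁/P₁ = 1.382 L.
Isochoric, so P/T is constant: V₂ = V₁; T₂ = T₁·(P₂/P₁) = 274.2 K.
Adiabatic (γ = 7/5), T V^(γ−1) and P V^γ constant: T₃ = T₂·(V₂/V₃)^(γ−1) = 369.1 K; P₃ = P₂·(V₂/V₃)^γ = 43.10 atm.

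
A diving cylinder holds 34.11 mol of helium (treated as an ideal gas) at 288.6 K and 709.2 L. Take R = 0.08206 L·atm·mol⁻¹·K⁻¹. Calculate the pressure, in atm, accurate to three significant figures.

P ≈ 1.14 atm

PV = nRT ⇒ P = nRT/V = (34.11 × 0.08206 × 288.6) / 709.2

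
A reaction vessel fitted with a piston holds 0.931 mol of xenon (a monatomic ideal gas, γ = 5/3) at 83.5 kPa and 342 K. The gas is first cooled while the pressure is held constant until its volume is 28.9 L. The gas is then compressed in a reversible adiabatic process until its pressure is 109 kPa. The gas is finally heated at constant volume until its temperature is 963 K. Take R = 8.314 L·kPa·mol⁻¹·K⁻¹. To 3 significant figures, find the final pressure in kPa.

From PV = nRT: V₁ = nRT₁/P₁ = 31.70 L.
P constant ⇒ V ∝ T: P₂ = P₁; T₂ = T₁·(V₂/V₁) = 311.8 K.
Adiabatic (γ = 5/3), T V^(γ−1) and P V^γ constant: T₃ = T₂·(P₃/P₂)^((γ−1)/γ) = 346.8 K; V₃ = V₂·(P₂/P₃)^(1/γ) = 24.63 L.
V constant ⇒ P ∝ T: V₄ = V₃; P₄ = P₃·(T₄/T₃) = 302.6 kPa.

P₄ ≈ 303 kPa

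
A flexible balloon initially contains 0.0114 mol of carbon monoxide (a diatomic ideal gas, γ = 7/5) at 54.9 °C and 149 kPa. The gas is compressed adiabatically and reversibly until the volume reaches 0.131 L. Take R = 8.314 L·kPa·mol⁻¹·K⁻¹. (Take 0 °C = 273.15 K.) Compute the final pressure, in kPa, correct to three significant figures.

P₂ ≈ 286 kPa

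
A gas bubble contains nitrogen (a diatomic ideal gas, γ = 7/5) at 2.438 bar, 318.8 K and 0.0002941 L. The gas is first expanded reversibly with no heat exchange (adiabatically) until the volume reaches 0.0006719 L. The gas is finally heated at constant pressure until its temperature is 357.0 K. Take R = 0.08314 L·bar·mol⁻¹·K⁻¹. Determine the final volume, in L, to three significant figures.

V₃ ≈ 0.00105 L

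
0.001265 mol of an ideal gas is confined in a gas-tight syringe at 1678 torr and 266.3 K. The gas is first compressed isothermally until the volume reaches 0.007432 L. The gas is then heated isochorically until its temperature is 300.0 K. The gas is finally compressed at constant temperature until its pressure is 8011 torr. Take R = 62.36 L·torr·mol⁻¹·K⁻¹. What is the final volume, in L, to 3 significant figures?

V₄ ≈ 0.00295 L

From PV = nRT: V₁ = nRT₁/P₁ = 0.01252 L.
Isothermal, so P V is constant: T₂ = T₁; P₂ = P₁·(V₁/V₂) = 2827 torr.
Isochoric, so P/T is constant: V₃ = V₂; P₃ = P₂·(T₃/T₂) = 3184 torr.
T constant ⇒ Boyle's law P V = const: T₄ = T₃; V₄ = V₃·(P₃/P₄) = 0.002954 L.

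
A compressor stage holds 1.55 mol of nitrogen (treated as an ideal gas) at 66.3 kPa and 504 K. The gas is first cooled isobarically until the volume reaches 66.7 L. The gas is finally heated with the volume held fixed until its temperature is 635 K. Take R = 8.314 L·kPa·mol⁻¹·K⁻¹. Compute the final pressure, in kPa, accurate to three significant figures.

P₃ ≈ 123 kPa

From PV = nRT: V₁ = nRT₁/P₁ = 97.96 L.
Isobaric, so V/T is constant: P₂ = P₁; T₂ = T₁·(V₂/V₁) = 343.2 K.
Isochoric, so P/T is constant: V₃ = V₂; P₃ = P₂·(T₃/T₂) = 122.7 kPa.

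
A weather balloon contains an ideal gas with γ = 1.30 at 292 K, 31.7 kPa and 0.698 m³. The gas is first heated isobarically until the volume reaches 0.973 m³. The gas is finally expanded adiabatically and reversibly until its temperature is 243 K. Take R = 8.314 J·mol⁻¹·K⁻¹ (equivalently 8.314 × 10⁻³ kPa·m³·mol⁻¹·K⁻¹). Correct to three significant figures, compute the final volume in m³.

P constant ⇒ V ∝ T: P₂ = P₁; T₂ = T₁·(V₂/V₁) = 407.0 K.
Adiabatic (γ = 1.30), T V^(γ−1) and P V^γ constant: P₃ = P₂·(T₃/T₂)^(γ/(γ−1)) = 3.390 kPa; V₃ = V₂·(T₂/T₃)^(1/(γ−1)) = 5.431 m³.

V₃ ≈ 5.43 m³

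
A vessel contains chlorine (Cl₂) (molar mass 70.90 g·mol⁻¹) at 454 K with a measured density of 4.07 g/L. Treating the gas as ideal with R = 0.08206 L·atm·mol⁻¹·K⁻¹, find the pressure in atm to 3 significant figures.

ρ = PM/(RT) ⇒ P = ρRT/M = (4.07 × 0.08206 × 454.0) / 70.90

P ≈ 2.14 atm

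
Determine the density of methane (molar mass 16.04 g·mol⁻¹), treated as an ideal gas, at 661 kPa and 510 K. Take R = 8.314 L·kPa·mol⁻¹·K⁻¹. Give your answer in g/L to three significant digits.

ρ = PM/(RT) = (661 × 16.04) / (8.314 × 510.0)

ρ ≈ 2.50 g/L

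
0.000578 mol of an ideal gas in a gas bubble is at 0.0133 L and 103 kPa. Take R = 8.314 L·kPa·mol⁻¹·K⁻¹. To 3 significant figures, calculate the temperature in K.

PV = nRT ⇒ T = PV/(nR) = (103 × 0.0133) / (0.000578 × 8.314)

T ≈ 285 K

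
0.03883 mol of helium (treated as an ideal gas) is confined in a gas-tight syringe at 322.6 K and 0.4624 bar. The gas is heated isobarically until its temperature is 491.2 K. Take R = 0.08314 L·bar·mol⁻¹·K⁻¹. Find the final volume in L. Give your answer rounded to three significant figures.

V₂ ≈ 3.43 L

From PV = nRT: V₁ = nRT₁/P₁ = 2.252 L.
P constant ⇒ V ∝ T: P₂ = P₁; V₂ = V₁·(T₂/T₁) = 3.429 L.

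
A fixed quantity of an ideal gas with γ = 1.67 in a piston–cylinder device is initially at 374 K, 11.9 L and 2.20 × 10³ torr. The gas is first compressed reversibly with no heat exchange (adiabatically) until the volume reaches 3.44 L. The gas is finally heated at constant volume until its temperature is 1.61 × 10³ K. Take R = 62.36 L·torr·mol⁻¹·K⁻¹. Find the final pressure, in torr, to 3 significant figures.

P₃ ≈ 3.28e+04 torr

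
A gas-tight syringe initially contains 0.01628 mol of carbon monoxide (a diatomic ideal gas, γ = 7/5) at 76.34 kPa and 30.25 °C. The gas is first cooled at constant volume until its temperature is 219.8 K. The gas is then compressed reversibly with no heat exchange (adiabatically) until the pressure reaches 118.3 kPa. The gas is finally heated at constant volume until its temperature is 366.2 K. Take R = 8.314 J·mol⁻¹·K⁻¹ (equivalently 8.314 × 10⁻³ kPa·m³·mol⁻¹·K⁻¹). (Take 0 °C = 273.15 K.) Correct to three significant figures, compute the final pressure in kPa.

P₄ ≈ 159 kPa

Convert: T₁ = 303.4 K.
From PV = nRT: V₁ = nRT₁/P₁ = 0.0005379 m³.
Isochoric, so P/T is constant: V₂ = V₁; P₂ = P₁·(T₂/T₁) = 55.30 kPa.
Adiabatic (γ = 7/5), T V^(γ−1) and P V^γ constant: T₃ = T₂·(P₃/P₂)^((γ−1)/γ) = 273.1 K; V₃ = V₂·(P₂/P₃)^(1/γ) = 0.0003125 m³.
V constant ⇒ P ∝ T: V₄ = V₃; P₄ = P₃·(T₄/T₃) = 158.6 kPa.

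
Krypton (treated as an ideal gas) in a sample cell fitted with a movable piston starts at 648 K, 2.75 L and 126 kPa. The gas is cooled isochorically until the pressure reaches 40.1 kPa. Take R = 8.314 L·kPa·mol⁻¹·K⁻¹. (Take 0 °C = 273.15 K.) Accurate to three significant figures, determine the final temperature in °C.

T₂ ≈ -66.9 °C

Isochoric, so P/T is constant: V₂ = V₁; T₂ = T₁·(P₂/P₁) = 206.2 K.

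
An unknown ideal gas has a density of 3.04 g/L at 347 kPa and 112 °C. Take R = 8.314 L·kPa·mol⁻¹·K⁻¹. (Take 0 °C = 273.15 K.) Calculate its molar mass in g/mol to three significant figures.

ρ = PM/(RT) ⇒ M = ρRT/P = (3.04 × 8.314 × 385.1) / 347

M ≈ 28.1 g/mol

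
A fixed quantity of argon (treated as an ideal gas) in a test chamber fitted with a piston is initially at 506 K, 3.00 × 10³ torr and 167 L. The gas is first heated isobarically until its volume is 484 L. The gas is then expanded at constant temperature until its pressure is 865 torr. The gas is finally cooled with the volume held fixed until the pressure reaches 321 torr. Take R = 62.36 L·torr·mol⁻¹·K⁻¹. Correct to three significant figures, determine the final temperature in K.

T₄ ≈ 544 K

P constant ⇒ V ∝ T: P₂ = P₁; T₂ = T₁·(V₂/V₁) = 1466 K.
T constant ⇒ Boyle's law P V = const: T₃ = T₂; V₃ = V₂·(P₂/P₃) = 1679 L.
Isochoric, so P/T is constant: V₄ = V₃; T₄ = T₃·(P₄/P₃) = 544.2 K.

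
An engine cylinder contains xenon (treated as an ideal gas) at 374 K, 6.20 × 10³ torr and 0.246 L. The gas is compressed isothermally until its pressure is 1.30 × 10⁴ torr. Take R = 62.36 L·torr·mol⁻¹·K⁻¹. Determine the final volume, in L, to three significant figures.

V₂ ≈ 0.117 L

Isothermal, so P V is constant: T₂ = T₁; V₂ = V₁·(P₁/P₂) = 0.1173 L.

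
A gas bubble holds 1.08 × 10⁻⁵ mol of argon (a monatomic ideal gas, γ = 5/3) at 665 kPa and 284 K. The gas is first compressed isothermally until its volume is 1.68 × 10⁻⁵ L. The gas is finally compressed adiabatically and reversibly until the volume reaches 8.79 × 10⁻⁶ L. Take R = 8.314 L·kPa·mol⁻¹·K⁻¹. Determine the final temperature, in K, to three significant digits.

T₃ ≈ 437 K

From PV = nRT: V₁ = nRT₁/P₁ = 3.835e-05 L.
T constant ⇒ Boyle's law P V = const: T₂ = T₁; P₂ = P₁·(V₁/V₂) = 1518 kPa.
Adiabatic (γ = 5/3), T V^(γ−1) and P V^γ constant: T₃ = T₂·(V₂/V₃)^(γ−1) = 437.4 K; P₃ = P₂·(V₂/V₃)^γ = 4468 kPa.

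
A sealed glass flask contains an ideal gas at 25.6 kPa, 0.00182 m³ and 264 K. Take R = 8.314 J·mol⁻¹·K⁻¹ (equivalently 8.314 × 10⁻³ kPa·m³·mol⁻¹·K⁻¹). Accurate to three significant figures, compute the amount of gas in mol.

n ≈ 0.0212 mol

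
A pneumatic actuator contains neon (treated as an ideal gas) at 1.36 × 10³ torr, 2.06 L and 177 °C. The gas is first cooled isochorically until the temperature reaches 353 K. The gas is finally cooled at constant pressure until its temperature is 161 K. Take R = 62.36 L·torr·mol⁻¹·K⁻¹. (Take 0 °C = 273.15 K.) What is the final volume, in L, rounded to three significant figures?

V₃ ≈ 0.940 L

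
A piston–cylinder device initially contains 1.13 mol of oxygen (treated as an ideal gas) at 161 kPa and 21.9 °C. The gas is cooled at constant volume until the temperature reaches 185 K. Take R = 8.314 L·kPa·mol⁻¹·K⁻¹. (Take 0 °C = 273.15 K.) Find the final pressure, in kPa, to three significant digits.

P₂ ≈ 101 kPa

Convert: T₁ = 295.0 K.
From PV = nRT: V₁ = nRT₁/P₁ = 17.22 L.
Isochoric, so P/T is constant: V₂ = V₁; P₂ = P₁·(T₂/T₁) = 100.9 kPa.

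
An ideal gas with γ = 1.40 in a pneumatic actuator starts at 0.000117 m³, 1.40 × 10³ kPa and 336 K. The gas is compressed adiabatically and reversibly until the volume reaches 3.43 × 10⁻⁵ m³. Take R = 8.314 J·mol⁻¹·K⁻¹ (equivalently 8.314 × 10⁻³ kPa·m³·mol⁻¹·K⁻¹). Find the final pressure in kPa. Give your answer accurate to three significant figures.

Adiabatic (γ = 1.40), T V^(γ−1) and P V^γ constant: T₂ = T₁·(V₁/V₂)^(γ−1) = 548.9 K; P₂ = P₁·(V₁/V₂)^γ = 7801 kPa.

P₂ ≈ 7.80e+03 kPa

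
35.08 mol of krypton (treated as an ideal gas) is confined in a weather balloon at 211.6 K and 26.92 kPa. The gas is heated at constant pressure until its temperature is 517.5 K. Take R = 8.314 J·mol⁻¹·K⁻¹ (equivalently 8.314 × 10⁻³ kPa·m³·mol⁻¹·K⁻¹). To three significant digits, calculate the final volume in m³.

From PV = nRT: V₁ = nRT₁/P₁ = 2.293 m³.
P constant ⇒ V ∝ T: P₂ = P₁; V₂ = V₁·(T₂/T₁) = 5.607 m³.

V₂ ≈ 5.61 m³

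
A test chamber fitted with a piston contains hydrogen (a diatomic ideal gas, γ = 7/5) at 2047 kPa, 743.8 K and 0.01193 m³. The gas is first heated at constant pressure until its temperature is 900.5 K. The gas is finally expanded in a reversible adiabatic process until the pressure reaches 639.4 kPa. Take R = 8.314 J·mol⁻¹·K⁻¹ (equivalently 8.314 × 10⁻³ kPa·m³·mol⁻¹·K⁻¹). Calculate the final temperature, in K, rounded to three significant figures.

P constant ⇒ V ∝ T: P₂ = P₁; V₂ = V₁·(T₂/T₁) = 0.01444 m³.
Adiabatic (γ = 7/5), T V^(γ−1) and P V^γ constant: T₃ = T₂·(P₃/P₂)^((γ−1)/γ) = 645.8 K; V₃ = V₂·(P₂/P₃)^(1/γ) = 0.03316 m³.

T₃ ≈ 646 K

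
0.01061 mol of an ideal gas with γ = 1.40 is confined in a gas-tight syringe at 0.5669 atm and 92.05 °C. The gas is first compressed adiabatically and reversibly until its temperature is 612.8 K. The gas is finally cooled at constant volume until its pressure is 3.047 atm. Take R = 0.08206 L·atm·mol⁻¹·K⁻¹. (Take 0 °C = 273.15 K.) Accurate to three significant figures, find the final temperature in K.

T₃ ≈ 538 K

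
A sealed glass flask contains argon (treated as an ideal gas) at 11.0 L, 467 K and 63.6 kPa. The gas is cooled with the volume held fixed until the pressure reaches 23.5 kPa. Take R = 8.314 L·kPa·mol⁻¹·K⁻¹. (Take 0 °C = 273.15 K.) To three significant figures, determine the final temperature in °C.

V constant ⇒ P ∝ T: V₂ = V₁; T₂ = T₁·(P₂/P₁) = 172.6 K.

T₂ ≈ -101 °C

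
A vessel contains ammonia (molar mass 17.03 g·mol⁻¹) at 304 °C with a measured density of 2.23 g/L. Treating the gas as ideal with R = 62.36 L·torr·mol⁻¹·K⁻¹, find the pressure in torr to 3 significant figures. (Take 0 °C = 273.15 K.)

P ≈ 4.71e+03 torr

ρ = PM/(RT) ⇒ P = ρRT/M = (2.23 × 62.36 × 577.1) / 17.03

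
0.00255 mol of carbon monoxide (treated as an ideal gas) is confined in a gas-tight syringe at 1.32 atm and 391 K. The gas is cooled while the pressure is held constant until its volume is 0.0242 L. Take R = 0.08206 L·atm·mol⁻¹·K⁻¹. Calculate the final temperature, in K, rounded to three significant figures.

From PV = nRT: V₁ = nRT₁/P₁ = 0.06198 L.
Isobaric, so V/T is constant: P₂ = P₁; T₂ = T₁·(V₂/V₁) = 152.7 K.

T₂ ≈ 153 K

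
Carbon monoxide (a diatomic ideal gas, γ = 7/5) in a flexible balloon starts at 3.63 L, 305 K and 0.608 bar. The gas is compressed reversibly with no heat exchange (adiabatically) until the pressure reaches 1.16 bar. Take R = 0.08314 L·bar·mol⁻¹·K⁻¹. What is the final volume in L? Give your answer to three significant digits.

Adiabatic (γ = 7/5), T V^(γ−1) and P V^γ constant: T₂ = T₁·(P₂/P₁)^((γ−1)/γ) = 366.8 K; V₂ = V₁·(P₁/P₂)^(1/γ) = 2.288 L.

V₂ ≈ 2.29 L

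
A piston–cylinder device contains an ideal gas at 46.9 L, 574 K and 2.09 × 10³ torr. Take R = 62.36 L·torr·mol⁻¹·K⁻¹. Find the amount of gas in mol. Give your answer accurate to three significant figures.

n ≈ 2.74 mol

PV = nRT ⇒ n = PV/(RT) = (2.09e+03 × 46.9) / (62.36 × 574)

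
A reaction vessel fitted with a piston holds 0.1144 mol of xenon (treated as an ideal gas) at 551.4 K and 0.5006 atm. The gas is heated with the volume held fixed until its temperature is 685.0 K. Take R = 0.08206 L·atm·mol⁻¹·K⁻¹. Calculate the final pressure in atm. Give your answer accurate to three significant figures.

From PV = nRT: V₁ = nRT₁/P₁ = 10.34 L.
V constant ⇒ P ∝ T: V₂ = V₁; P₂ = P₁·(T₂/T₁) = 0.6219 atm.

P₂ ≈ 0.622 atm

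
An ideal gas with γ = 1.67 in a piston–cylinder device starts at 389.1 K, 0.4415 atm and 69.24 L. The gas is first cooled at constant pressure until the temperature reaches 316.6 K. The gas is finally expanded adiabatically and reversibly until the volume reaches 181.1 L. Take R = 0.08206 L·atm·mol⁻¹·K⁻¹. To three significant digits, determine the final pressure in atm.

Isobaric, so V/T is constant: P₂ = P₁; V₂ = V₁·(T₂/T₁) = 56.34 L.
Reversible adiabatic, γ = 1.67: T₃ = T₂·(V₂/V₃)^(γ−1) = 144.8 K; P₃ = P₂·(V₂/V₃)^γ = 0.06281 atm.

P₃ ≈ 0.0628 atm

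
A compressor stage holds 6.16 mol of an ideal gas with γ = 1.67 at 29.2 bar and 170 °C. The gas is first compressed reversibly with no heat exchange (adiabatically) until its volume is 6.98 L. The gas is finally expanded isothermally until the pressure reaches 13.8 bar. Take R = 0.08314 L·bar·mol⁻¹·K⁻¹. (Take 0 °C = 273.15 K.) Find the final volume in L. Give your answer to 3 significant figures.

V₃ ≈ 17.7 L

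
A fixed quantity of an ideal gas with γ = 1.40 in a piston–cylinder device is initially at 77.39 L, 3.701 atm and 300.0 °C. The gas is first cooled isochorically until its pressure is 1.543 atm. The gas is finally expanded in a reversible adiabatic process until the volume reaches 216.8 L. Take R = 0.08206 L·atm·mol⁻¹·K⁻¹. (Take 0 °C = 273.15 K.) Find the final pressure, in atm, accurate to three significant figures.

P₃ ≈ 0.365 atm

Convert: T₁ = 573.1 K.
V constant ⇒ P ∝ T: V₂ = V₁; T₂ = T₁·(P₂/P₁) = 239.0 K.
Reversible adiabatic, γ = 1.40: T₃ = T₂·(V₂/V₃)^(γ−1) = 158.3 K; P₃ = P₂·(V₂/V₃)^γ = 0.3648 atm.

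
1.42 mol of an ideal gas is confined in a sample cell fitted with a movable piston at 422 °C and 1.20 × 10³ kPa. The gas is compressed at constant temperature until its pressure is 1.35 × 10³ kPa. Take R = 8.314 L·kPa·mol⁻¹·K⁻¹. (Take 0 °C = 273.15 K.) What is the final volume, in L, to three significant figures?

V₂ ≈ 6.08 L

Convert: T₁ = 695.1 K.
From PV = nRT: V₁ = nRT₁/P₁ = 6.839 L.
T constant ⇒ Boyle's law P V = const: T₂ = T₁; V₂ = V₁·(P₁/P₂) = 6.079 L.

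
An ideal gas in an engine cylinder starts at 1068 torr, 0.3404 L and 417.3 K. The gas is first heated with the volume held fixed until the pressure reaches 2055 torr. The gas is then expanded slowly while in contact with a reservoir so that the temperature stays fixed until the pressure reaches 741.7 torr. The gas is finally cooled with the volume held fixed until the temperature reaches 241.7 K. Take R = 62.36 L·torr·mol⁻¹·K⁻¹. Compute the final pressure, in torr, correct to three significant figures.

P₄ ≈ 223 torr

Isochoric, so P/T is constant: V₂ = V₁; T₂ = T₁·(P₂/P₁) = 803.0 K.
T constant ⇒ Boyle's law P V = const: T₃ = T₂; V₃ = V₂·(P₂/P₃) = 0.9431 L.
V constant ⇒ P ∝ T: V₄ = V₃; P₄ = P₃·(T₄/T₃) = 223.3 torr.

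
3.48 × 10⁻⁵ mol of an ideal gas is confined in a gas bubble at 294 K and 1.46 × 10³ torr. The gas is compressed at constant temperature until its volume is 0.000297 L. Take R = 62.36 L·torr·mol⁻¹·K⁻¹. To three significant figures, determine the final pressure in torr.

P₂ ≈ 2.15e+03 torr

From PV = nRT: V₁ = nRT₁/P₁ = 0.0004370 L.
Isothermal, so P V is constant: T₂ = T₁; P₂ = P₁·(V₁/V₂) = 2148 torr.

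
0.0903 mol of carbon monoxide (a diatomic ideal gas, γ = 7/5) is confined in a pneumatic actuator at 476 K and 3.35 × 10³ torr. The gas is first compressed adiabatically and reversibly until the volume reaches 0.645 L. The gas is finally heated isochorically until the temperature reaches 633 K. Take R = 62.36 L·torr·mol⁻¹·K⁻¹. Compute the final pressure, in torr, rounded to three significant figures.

P₃ ≈ 5.53e+03 torr

From PV = nRT: V₁ = nRT₁/P₁ = 0.8001 L.
Adiabatic (γ = 7/5), T V^(γ−1) and P V^γ constant: T₂ = T₁·(V₁/V₂)^(γ−1) = 518.9 K; P₂ = P₁·(V₁/V₂)^γ = 4530 torr.
Isochoric, so P/T is constant: V₃ = V₂; P₃ = P₂·(T₃/T₂) = 5526 torr.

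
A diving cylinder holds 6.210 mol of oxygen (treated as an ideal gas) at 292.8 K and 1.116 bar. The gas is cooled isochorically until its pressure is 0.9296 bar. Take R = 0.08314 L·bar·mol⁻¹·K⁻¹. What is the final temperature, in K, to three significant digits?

From PV = nRT: V₁ = nRT₁/P₁ = 135.5 L.
Isochoric, so P/T is constant: V₂ = V₁; T₂ = T₁·(P₂/P₁) = 243.9 K.

T₂ ≈ 244 K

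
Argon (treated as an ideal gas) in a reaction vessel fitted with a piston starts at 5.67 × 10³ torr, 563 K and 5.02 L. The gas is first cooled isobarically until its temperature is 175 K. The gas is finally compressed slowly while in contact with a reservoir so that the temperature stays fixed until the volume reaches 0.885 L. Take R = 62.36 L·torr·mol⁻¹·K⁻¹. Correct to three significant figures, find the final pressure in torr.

Isobaric, so V/T is constant: P₂ = P₁; V₂ = V₁·(T₂/T₁) = 1.560 L.
Isothermal, so P V is constant: T₃ = T₂; P₃ = P₂·(V₂/V₃) = 9997 torr.

P₃ ≈ 1.00e+04 torr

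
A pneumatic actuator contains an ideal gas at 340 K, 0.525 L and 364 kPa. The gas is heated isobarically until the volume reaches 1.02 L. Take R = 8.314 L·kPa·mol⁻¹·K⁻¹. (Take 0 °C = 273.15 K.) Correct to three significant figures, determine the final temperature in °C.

Isobaric, so V/T is constant: P₂ = P₁; T₂ = T₁·(V₂/V₁) = 660.6 K.

T₂ ≈ 387 °C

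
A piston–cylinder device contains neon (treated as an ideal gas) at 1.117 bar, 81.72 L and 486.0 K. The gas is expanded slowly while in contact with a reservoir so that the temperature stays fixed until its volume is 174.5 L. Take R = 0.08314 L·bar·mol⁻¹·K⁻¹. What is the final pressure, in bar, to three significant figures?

T constant ⇒ Boyle's law P V = const: T₂ = T₁; P₂ = P₁·(V₁/V₂) = 0.5231 bar.

P₂ ≈ 0.523 bar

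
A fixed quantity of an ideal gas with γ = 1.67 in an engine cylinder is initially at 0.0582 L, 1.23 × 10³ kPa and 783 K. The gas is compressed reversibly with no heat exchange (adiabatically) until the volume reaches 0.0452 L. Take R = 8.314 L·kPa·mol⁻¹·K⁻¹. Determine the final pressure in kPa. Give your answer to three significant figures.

Reversible adiabatic, γ = 1.67: T₂ = T₁·(V₁/V₂)^(γ−1) = 927.5 K; P₂ = P₁·(V₁/V₂)^γ = 1876 kPa.

P₂ ≈ 1.88e+03 kPa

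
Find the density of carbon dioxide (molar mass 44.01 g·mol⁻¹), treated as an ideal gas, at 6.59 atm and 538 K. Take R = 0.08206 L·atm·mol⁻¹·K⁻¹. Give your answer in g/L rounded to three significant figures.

ρ = PM/(RT) = (6.59 × 44.01) / (0.08206 × 538.0)

ρ ≈ 6.57 g/L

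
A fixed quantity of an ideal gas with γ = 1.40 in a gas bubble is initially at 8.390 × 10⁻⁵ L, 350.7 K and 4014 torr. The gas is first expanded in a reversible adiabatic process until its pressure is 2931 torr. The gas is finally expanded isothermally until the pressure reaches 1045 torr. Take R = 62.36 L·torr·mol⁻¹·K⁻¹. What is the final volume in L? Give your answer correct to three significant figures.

V₃ ≈ 0.000295 L

Reversible adiabatic, γ = 1.40: T₂ = T₁·(P₂/P₁)^((γ−1)/γ) = 320.6 K; V₂ = V₁·(P₁/P₂)^(1/γ) = 0.0001050 L.
Isothermal, so P V is constant: T₃ = T₂; V₃ = V₂·(P₂/P₃) = 0.0002946 L.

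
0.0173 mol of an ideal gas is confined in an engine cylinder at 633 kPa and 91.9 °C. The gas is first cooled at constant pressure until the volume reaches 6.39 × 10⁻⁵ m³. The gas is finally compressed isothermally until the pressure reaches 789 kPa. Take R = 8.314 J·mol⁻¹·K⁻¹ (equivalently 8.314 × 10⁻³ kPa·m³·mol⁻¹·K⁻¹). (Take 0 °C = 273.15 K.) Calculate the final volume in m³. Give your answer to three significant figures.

Convert: T₁ = 365.0 K.
From PV = nRT: V₁ = nRT₁/P₁ = 8.295e-05 m³.
P constant ⇒ V ∝ T: P₂ = P₁; T₂ = T₁·(V₂/V₁) = 281.2 K.
Isothermal, so P V is constant: T₃ = T₂; V₃ = V₂·(P₂/P₃) = 5.127e-05 m³.

V₃ ≈ 5.13e-05 m³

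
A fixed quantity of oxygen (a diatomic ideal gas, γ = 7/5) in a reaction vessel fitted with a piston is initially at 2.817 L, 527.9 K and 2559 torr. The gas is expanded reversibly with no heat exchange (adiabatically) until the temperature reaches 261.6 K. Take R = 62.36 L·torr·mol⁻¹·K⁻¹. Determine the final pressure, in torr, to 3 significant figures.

P₂ ≈ 219 torr

Reversible adiabatic, γ = 7/5: P₂ = P₁·(T₂/T₁)^(γ/(γ−1)) = 219.2 torr; V₂ = V₁·(T₁/T₂)^(1/(γ−1)) = 16.30 L.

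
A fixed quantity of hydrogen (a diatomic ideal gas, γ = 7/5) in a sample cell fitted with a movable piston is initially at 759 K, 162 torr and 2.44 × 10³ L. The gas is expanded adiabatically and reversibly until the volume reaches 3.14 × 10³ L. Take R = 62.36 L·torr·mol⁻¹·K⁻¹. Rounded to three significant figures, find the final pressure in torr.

Reversible adiabatic, γ = 7/5: T₂ = T₁·(V₁/V₂)^(γ−1) = 686.2 K; P₂ = P₁·(V₁/V₂)^γ = 113.8 torr.

P₂ ≈ 114 torr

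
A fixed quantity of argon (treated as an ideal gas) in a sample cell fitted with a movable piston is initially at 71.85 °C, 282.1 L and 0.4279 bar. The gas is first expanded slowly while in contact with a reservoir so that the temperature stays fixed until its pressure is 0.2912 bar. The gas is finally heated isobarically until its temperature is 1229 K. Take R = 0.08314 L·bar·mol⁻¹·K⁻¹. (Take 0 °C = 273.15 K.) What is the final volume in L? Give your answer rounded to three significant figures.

V₃ ≈ 1.48e+03 L

Convert: T₁ = 345.0 K.
T constant ⇒ Boyle's law P V = const: T₂ = T₁; V₂ = V₁·(P₁/P₂) = 414.5 L.
P constant ⇒ V ∝ T: P₃ = P₂; V₃ = V₂·(T₃/T₂) = 1477 L.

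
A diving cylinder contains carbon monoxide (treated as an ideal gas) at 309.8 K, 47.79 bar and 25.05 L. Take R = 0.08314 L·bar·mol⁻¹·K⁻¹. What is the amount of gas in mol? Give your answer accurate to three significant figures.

PV = nRT ⇒ n = PV/(RT) = (47.79 × 25.05) / (0.08314 × 309.8)

n ≈ 46.5 mol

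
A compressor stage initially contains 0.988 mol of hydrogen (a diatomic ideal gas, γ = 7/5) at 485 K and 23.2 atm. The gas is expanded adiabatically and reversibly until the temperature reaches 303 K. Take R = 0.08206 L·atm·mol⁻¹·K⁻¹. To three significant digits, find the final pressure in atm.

P₂ ≈ 4.47 atm

From PV = nRT: V₁ = nRT₁/P₁ = 1.695 L.
Reversible adiabatic, γ = 7/5: P₂ = P₁·(T₂/T₁)^(γ/(γ−1)) = 4.471 atm; V₂ = V₁·(T₁/T₂)^(1/(γ−1)) = 5.494 L.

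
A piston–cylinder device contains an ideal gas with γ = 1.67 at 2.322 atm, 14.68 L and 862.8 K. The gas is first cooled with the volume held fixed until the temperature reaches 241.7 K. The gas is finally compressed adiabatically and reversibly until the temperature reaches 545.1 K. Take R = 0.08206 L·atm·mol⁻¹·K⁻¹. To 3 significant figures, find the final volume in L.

V₃ ≈ 4.36 L

V constant ⇒ P ∝ T: V₂ = V₁; P₂ = P₁·(T₂/T₁) = 0.6505 atm.
Reversible adiabatic, γ = 1.67: P₃ = P₂·(T₃/T₂)^(γ/(γ−1)) = 4.938 atm; V₃ = V₂·(T₂/T₃)^(1/(γ−1)) = 4.361 L.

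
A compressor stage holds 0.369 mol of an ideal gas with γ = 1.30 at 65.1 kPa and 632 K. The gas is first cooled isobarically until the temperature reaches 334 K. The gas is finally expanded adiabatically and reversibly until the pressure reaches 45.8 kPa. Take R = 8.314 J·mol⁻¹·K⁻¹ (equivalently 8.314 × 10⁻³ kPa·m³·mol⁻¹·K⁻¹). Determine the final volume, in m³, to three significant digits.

V₃ ≈ 0.0206 m³

From PV = nRT: V₁ = nRT₁/P₁ = 0.02978 m³.
P constant ⇒ V ∝ T: P₂ = P₁; V₂ = V₁·(T₂/T₁) = 0.01574 m³.
Adiabatic (γ = 1.30), T V^(γ−1) and P V^γ constant: T₃ = T₂·(P₃/P₂)^((γ−1)/γ) = 308.0 K; V₃ = V₂·(P₂/P₃)^(1/γ) = 0.02063 m³.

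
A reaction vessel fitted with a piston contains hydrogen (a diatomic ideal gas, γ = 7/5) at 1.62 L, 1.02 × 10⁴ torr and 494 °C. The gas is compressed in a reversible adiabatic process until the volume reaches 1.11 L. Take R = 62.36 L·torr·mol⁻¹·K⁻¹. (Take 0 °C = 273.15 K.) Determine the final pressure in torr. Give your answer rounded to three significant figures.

P₂ ≈ 1.73e+04 torr

Convert: T₁ = 767.1 K.
Adiabatic (γ = 7/5), T V^(γ−1) and P V^γ constant: T₂ = T₁·(V₁/V₂)^(γ−1) = 892.4 K; P₂ = P₁·(V₁/V₂)^γ = 1.732e+04 torr.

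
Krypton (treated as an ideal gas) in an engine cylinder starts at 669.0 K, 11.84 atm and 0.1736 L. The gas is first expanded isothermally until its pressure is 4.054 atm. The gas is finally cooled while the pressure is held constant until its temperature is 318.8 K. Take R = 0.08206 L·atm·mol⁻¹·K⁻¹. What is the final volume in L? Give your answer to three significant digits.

V₃ ≈ 0.242 L

T constant ⇒ Boyle's law P V = const: T₂ = T₁; V₂ = V₁·(P₁/P₂) = 0.5070 L.
Isobaric, so V/T is constant: P₃ = P₂; V₃ = V₂·(T₃/T₂) = 0.2416 L.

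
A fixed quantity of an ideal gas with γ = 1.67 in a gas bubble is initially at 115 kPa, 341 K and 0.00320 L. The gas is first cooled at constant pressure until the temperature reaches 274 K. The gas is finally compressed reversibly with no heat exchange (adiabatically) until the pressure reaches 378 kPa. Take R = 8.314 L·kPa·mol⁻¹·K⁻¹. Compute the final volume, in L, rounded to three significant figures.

V₃ ≈ 0.00126 L

P constant ⇒ V ∝ T: P₂ = P₁; V₂ = V₁·(T₂/T₁) = 0.002571 L.
Reversible adiabatic, γ = 1.67: T₃ = T₂·(P₃/P₂)^((γ−1)/γ) = 441.7 K; V₃ = V₂·(P₂/P₃)^(1/γ) = 0.001261 L.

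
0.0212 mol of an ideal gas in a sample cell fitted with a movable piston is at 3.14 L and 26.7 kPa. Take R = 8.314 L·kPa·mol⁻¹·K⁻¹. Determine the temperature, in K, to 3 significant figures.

PV = nRT ⇒ T = PV/(nR) = (26.7 × 3.14) / (0.0212 × 8.314)

T ≈ 476 K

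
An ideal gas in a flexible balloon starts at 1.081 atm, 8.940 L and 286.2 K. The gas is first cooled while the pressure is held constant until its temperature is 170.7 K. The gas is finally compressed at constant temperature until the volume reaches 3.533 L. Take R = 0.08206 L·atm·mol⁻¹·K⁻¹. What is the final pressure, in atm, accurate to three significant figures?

P₃ ≈ 1.63 atm

Isobaric, so V/T is constant: P₂ = P₁; V₂ = V₁·(T₂/T₁) = 5.332 L.
T constant ⇒ Boyle's law P V = const: T₃ = T₂; P₃ = P₂·(V₂/V₃) = 1.631 atm.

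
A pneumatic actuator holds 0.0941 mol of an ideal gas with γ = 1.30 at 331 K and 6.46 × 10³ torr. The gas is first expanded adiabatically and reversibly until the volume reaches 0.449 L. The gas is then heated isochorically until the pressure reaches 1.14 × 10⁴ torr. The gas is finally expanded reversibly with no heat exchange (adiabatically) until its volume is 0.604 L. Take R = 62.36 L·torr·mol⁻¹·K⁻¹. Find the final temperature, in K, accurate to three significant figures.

From PV = nRT: V₁ = nRT₁/P₁ = 0.3007 L.
Reversible adiabatic, γ = 1.30: T₂ = T₁·(V₁/V₂)^(γ−1) = 293.5 K; P₂ = P₁·(V₁/V₂)^γ = 3836 torr.
V constant ⇒ P ∝ T: V₃ = V₂; T₃ = T₂·(P₃/P₂) = 872.3 K.
Adiabatic (γ = 1.30), T V^(γ−1) and P V^γ constant: T₄ = T₃·(V₃/V₄)^(γ−1) = 798.0 K; P₄ = P₃·(V₃/V₄)^γ = 7753 torr.

T₄ ≈ 798 K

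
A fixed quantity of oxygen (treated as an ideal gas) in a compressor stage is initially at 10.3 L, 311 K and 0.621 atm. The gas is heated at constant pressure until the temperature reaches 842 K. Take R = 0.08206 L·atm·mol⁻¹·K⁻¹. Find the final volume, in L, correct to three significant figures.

P constant ⇒ V ∝ T: P₂ = P₁; V₂ = V₁·(T₂/T₁) = 27.89 L.

V₂ ≈ 27.9 L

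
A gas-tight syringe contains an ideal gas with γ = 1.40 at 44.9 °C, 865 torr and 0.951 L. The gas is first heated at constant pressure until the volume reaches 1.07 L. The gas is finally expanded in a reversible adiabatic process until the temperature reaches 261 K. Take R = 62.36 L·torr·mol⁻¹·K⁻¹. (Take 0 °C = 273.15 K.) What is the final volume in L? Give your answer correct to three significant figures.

Convert: T₁ = 318.0 K.
Isobaric, so V/T is constant: P₂ = P₁; T₂ = T₁·(V₂/V₁) = 357.8 K.
Adiabatic (γ = 1.40), T V^(γ−1) and P V^γ constant: P₃ = P₂·(T₃/T₂)^(γ/(γ−1)) = 286.6 torr; V₃ = V₂·(T₂/T₃)^(1/(γ−1)) = 2.355 L.

V₃ ≈ 2.36 L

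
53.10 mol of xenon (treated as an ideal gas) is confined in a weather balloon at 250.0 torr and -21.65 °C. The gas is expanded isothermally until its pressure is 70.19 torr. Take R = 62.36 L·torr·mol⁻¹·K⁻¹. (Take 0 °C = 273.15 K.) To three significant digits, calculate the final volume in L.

V₂ ≈ 1.19e+04 L

Convert: T₁ = 251.5 K.
From PV = nRT: V₁ = nRT₁/P₁ = 3331 L.
T constant ⇒ Boyle's law P V = const: T₂ = T₁; V₂ = V₁·(P₁/P₂) = 1.186e+04 L.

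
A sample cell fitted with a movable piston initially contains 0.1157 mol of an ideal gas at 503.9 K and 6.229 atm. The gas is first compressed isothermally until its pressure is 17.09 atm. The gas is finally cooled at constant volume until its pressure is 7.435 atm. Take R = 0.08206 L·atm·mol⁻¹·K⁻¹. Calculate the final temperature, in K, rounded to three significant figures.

T₃ ≈ 219 K

From PV = nRT: V₁ = nRT₁/P₁ = 0.7681 L.
T constant ⇒ Boyle's law P V = const: T₂ = T₁; V₂ = V₁·(P₁/P₂) = 0.2799 L.
Isochoric, so P/T is constant: V₃ = V₂; T₃ = T₂·(P₃/P₂) = 219.2 K.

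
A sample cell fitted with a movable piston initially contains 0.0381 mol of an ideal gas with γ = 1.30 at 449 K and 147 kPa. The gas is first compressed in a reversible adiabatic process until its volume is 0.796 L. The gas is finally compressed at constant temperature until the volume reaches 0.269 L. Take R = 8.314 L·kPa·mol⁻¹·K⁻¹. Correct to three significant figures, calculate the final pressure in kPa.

From PV = nRT: V₁ = nRT₁/P₁ = 0.9675 L.
Reversible adiabatic, γ = 1.30: T₂ = T₁·(V₁/V₂)^(γ−1) = 476.1 K; P₂ = P₁·(V₁/V₂)^γ = 189.4 kPa.
T constant ⇒ Boyle's law P V = const: T₃ = T₂; P₃ = P₂·(V₂/V₃) = 560.6 kPa.

P₃ ≈ 561 kPa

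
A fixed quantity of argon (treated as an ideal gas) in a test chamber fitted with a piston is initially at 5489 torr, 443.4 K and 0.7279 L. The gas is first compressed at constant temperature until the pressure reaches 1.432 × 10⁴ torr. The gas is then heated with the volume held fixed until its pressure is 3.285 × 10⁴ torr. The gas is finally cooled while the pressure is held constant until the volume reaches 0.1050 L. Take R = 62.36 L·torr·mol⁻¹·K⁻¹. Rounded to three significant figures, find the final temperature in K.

T₄ ≈ 383 K

T constant ⇒ Boyle's law P V = const: T₂ = T₁; V₂ = V₁·(P₁/P₂) = 0.2790 L.
V constant ⇒ P ∝ T: V₃ = V₂; T₃ = T₂·(P₃/P₂) = 1017 K.
P constant ⇒ V ∝ T: P₄ = P₃; T₄ = T₃·(V₄/V₃) = 382.8 K.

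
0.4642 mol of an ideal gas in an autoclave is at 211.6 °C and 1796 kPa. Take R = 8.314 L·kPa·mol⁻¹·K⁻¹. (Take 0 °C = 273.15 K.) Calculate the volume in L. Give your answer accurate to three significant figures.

V ≈ 1.04 L

Convert: T = 484.75 K.
PV = nRT ⇒ V = nRT/P = (0.4642 × 8.314 × 484.75) / 1796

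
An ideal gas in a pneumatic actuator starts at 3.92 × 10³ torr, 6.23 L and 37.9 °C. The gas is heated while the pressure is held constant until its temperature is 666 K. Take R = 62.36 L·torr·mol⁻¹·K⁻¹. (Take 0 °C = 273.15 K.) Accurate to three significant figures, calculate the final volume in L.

Convert: T₁ = 311.0 K.
Isobaric, so V/T is constant: P₂ = P₁; V₂ = V₁·(T₂/T₁) = 13.34 L.

V₂ ≈ 13.3 L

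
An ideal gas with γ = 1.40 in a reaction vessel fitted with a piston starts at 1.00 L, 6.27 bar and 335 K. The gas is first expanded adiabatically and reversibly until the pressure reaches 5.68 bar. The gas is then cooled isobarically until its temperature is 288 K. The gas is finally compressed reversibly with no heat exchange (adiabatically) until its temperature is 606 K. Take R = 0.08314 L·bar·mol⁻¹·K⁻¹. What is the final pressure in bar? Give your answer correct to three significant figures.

P₄ ≈ 76.8 bar

Reversible adiabatic, γ = 1.40: T₂ = T₁·(P₂/P₁)^((γ−1)/γ) = 325.7 K; V₂ = V₁·(P₁/P₂)^(1/γ) = 1.073 L.
P constant ⇒ V ∝ T: P₃ = P₂; V₃ = V₂·(T₃/T₂) = 0.9490 L.
Reversible adiabatic, γ = 1.40: P₄ = P₃·(T₄/T₃)^(γ/(γ−1)) = 76.76 bar; V₄ = V₃·(T₃/T₄)^(1/(γ−1)) = 0.1478 L.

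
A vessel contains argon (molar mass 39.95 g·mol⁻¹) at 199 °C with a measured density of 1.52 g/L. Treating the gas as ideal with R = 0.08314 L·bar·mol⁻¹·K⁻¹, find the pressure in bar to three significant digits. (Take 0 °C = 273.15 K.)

P ≈ 1.49 bar

ρ = PM/(RT) ⇒ P = ρRT/M = (1.52 × 0.08314 × 472.1) / 39.95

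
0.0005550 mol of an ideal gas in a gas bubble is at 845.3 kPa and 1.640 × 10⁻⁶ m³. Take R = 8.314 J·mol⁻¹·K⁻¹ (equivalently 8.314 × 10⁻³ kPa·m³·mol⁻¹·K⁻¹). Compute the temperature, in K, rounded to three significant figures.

T ≈ 300 K

PV = nRT ⇒ T = PV/(nR) = (845.3 × 1.640e-06) / (0.0005550 × 8.314 × 10⁻³)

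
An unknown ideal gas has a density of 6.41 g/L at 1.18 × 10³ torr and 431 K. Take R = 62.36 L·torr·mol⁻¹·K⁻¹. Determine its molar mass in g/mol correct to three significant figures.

M ≈ 146 g/mol

ρ = PM/(RT) ⇒ M = ρRT/P = (6.41 × 62.36 × 431.0) / 1.18e+03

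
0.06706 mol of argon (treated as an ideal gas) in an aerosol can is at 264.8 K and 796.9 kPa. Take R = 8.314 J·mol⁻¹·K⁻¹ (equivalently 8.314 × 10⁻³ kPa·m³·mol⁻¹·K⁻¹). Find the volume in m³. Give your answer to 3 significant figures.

V ≈ 0.000185 m³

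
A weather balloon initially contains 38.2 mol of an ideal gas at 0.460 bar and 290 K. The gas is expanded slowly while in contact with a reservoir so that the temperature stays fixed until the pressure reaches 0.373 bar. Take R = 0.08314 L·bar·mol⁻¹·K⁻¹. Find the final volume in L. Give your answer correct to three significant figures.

From PV = nRT: V₁ = nRT₁/P₁ = 2002 L.
T constant ⇒ Boyle's law P V = const: T₂ = T₁; V₂ = V₁·(P₁/P₂) = 2469 L.

V₂ ≈ 2.47e+03 L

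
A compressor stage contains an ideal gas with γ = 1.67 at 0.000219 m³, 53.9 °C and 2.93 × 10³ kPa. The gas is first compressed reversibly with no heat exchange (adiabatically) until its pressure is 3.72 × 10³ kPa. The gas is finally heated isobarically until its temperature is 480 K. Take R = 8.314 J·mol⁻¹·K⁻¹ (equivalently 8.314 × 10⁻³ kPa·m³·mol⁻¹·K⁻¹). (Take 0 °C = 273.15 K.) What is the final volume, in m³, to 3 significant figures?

Convert: T₁ = 327.0 K.
Adiabatic (γ = 1.67), T V^(γ−1) and P V^γ constant: T₂ = T₁·(P₂/P₁)^((γ−1)/γ) = 359.9 K; V₂ = V₁·(P₁/P₂)^(1/γ) = 0.0001898 m³.
P constant ⇒ V ∝ T: P₃ = P₂; V₃ = V₂·(T₃/T₂) = 0.0002532 m³.

V₃ ≈ 0.000253 m³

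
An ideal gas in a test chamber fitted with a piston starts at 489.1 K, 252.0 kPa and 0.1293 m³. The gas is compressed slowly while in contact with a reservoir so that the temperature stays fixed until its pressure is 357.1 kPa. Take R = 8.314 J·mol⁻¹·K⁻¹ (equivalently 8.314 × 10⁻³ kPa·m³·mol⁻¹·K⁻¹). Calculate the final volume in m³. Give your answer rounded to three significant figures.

V₂ ≈ 0.0912 m³

T constant ⇒ Boyle's law P V = const: T₂ = T₁; V₂ = V₁·(P₁/P₂) = 0.09125 m³.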